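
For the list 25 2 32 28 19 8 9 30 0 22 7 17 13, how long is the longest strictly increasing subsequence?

Scanning left to right, the best length ending at each element is: 25→1, 2→1, 32→2, 28→2, 19→2, 8→2, 9→3, 30→4, 0→1, 22→4, 7→2, 17→4, 13→4.
So the longest increasing subsequence has length 4, e.g. 2, 8, 9, 30.

4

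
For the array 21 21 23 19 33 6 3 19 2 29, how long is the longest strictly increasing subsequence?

Let dp[i] be the longest increasing subsequence ending at position i. Then dp = [1, 1, 2, 1, 3, 1, 1, 2, 1, 3].
The maximum is 3; one witness is 21, 23, 33 at positions 1,3,5.

3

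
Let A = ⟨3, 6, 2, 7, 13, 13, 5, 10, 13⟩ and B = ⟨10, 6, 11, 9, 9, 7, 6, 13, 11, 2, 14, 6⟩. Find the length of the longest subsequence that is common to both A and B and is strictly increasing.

3

A longest common strictly increasing subsequence is 6, 7, 13 (length 3); it appears in order in both A and B, and no longer such subsequence exists.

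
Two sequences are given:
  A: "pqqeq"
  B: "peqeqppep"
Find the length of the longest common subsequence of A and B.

Backtracking the LCS table gives one alignment: p (A1,B1) → q (A2,B3) → q (A3,B5) → e (A4,B8).
So the longest common subsequence has length 4.

4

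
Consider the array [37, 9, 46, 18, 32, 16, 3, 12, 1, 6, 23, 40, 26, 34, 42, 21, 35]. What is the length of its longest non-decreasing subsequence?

Let dp[i] be the longest non-decreasing subsequence ending at position i. Then dp = [1, 1, 2, 2, 3, 2, 1, 2, 1, 2, 3, 4, 4, 5, 6, 3, 6].
The maximum is 6; one witness is 9, 18, 23, 26, 34, 42 at positions 2,4,11,13,14,15.

6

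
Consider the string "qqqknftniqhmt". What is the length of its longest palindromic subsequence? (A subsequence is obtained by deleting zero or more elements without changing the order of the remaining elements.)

5

Using dp[i][j] = 2 + dp[i+1][j−1] if the ends match, else max(dp[i+1][j], dp[i][j−1]):
dp[1][13] = 5. A witness is qntnq at positions 3,5,7,8,10.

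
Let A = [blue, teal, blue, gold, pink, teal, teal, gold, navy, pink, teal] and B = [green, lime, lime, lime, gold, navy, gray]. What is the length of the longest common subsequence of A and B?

Backtracking the LCS table gives one alignment: gold (A8,B5) → navy (A9,B6).
So the longest common subsequence has length 2.

2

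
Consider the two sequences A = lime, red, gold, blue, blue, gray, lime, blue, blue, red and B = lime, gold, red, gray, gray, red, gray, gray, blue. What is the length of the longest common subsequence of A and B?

4

Backtracking the LCS table gives one alignment: lime (A1,B1) → red (A2,B6) → gray (A6,B8) → blue (A9,B9).
So the longest common subsequence has length 4.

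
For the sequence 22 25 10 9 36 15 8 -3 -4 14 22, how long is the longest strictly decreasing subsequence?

6

One longest decreasing subsequence is 22, 10, 9, 8, -3, -4 (positions 1,3,4,7,8,9), of length 6; no longer one exists.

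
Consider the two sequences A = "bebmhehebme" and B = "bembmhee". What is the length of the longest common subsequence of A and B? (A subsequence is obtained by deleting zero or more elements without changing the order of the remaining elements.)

7

A longest common subsequence is bebmhee (length 7); the LCS DP confirms no longer common subsequence exists.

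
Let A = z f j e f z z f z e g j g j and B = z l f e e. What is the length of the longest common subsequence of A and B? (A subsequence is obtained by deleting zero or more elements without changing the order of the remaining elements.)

4

Backtracking the LCS table gives one alignment: z (A1,B1) → f (A2,B3) → e (A4,B4) → e (A10,B5).
So the longest common subsequence has length 4.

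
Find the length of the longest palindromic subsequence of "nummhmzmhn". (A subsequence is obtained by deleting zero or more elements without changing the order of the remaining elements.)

One longest palindromic subsequence is nhmzmhn (positions 1,5,6,7,8,9,10); it reads the same forward and backward, and the interval DP gives dp[1][10] = 7.

7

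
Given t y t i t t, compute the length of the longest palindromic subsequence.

One longest palindromic subsequence is ttitt (positions 1,3,4,5,6); it reads the same forward and backward, and the interval DP gives dp[1][6] = 5.

5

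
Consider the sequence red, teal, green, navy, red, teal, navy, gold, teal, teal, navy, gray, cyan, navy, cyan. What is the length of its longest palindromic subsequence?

One longest palindromic subsequence is navy navy teal teal navy navy (positions 4,7,9,10,11,14); it reads the same forward and backward, and the interval DP gives dp[1][15] = 6.

6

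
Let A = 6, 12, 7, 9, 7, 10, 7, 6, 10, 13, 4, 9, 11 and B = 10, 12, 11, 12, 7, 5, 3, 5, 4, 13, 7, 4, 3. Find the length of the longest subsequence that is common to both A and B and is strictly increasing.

2

A longest common strictly increasing subsequence is 10, 11 (length 2); it appears in order in both A and B, and no longer such subsequence exists.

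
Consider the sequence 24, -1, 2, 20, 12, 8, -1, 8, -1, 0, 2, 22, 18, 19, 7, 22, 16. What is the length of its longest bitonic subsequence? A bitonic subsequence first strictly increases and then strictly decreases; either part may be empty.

7

One longest bitonic subsequence is -1, 2, 12, 18, 19, 22, 16 (positions 2,3,5,13,14,16,17): it rises to 22 then falls. Length 7 is optimal.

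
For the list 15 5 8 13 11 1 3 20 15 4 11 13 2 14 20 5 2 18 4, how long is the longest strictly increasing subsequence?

Scanning left to right, the best length ending at each element is: 15→1, 5→1, 8→2, 13→3, 11→3, 1→1, 3→2, 20→4, 15→4, 4→3, 11→4, 13→5, 2→2, 14→6, 20→7, 5→4, 2→2, 18→7, 4→3.
So the longest increasing subsequence has length 7, e.g. 1, 3, 4, 11, 13, 14, 20.

7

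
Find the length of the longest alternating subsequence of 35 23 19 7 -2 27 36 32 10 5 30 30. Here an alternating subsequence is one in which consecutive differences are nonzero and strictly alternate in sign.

A longest alternating subsequence is 35, 23, 27, 10, 30 (positions 1,2,6,9,11); its 4 consecutive differences strictly alternate in sign, and length 5 is optimal.

5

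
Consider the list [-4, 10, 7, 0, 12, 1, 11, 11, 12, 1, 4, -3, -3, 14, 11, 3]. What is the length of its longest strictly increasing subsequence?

Scanning left to right, the best length ending at each element is: -4→1, 10→2, 7→2, 0→2, 12→3, 1→3, 11→4, 11→4, 12→5, 1→3, 4→4, -3→2, -3→2, 14→6, 11→5, 3→4.
So the longest increasing subsequence has length 6, e.g. -4, 0, 1, 11, 12, 14.

6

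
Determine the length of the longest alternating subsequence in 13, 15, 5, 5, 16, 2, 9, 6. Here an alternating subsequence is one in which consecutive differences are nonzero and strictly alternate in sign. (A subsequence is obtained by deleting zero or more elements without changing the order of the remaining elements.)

A longest alternating subsequence is 13, 15, 5, 16, 2, 9, 6 (positions 1,2,3,5,6,7,8); its 6 consecutive differences strictly alternate in sign, and length 7 is optimal.

7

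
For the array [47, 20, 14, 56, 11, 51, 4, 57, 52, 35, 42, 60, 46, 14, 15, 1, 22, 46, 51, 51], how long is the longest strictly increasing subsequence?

6

Let dp[i] be the longest increasing subsequence ending at position i. Then dp = [1, 1, 1, 2, 1, 2, 1, 3, 3, 2, 3, 4, 4, 2, 3, 1, 4, 5, 6, 6].
The maximum is 6; one witness is 11, 14, 15, 22, 46, 51 at positions 5,14,15,17,18,19.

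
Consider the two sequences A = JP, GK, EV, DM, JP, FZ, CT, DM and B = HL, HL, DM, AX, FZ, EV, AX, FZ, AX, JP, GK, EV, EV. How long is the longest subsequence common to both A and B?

A longest common subsequence is JP, GK, EV (length 3); the LCS DP confirms no longer common subsequence exists.

3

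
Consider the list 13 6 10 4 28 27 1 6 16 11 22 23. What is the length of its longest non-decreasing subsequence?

5

Let dp[i] be the longest non-decreasing subsequence ending at position i. Then dp = [1, 1, 2, 1, 3, 3, 1, 2, 3, 3, 4, 5].
The maximum is 5; one witness is 6, 10, 16, 22, 23 at positions 2,3,9,11,12.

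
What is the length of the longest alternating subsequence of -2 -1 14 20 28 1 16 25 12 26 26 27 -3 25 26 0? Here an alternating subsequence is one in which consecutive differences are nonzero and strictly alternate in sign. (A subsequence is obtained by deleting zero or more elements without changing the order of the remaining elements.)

9

Track the best alternating length ending on an up-step vs a down-step at each position: up/down = 1/1, 2/1, 2/1, 2/1, 2/1, 2/3, 4/3, 4/3, 4/5, 6/3, 6/3, 6/3, 1/7, 8/7, 8/7, 8/9.
The maximum over both is 9; one such subsequence is -2, 14, 1, 16, 12, 26, -3, 25, 0.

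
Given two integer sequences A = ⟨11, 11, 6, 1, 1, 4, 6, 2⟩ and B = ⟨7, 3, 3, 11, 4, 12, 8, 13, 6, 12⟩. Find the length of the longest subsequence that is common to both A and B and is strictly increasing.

A longest common strictly increasing subsequence is 4, 6 (length 2); it appears in order in both A and B, and no longer such subsequence exists.

2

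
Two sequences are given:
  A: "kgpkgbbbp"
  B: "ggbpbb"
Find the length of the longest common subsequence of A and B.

5

Backtracking the LCS table gives one alignment: g (A2,B1) → g (A5,B2) → b (A6,B3) → b (A7,B5) → b (A8,B6).
So the longest common subsequence has length 5.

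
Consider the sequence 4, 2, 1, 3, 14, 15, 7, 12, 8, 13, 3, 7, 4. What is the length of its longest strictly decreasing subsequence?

Scanning left to right, the best length ending at each element is: 4→1, 2→2, 1→3, 3→2, 14→1, 15→1, 7→2, 12→2, 8→3, 13→2, 3→4, 7→4, 4→5.
So the longest decreasing subsequence has length 5, e.g. 14, 12, 8, 7, 4.

5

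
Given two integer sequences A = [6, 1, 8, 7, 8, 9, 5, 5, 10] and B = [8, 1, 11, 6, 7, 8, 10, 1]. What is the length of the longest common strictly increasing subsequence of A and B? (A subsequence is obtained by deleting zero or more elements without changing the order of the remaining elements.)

4

For each value that appears in both, track the longest common increasing run ending there.
The best achievable length is 4; one witness is 1, 7, 8, 10 (A-positions 2,4,5,9, B-positions 2,5,6,7).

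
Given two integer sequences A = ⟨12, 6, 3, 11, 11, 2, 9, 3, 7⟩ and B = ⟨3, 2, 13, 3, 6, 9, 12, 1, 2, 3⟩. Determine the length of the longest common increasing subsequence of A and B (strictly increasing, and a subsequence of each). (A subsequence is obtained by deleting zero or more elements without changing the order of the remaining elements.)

A longest common strictly increasing subsequence is 2, 3 (length 2); it appears in order in both A and B, and no longer such subsequence exists.

2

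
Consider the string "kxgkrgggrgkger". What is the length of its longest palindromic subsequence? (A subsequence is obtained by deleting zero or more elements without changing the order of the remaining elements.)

9

One longest palindromic subsequence is gkrgggrkg (positions 3,4,5,6,7,8,9,11,12); it reads the same forward and backward, and the interval DP gives dp[1][14] = 9.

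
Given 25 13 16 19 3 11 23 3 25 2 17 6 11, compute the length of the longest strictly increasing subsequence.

Scanning left to right, the best length ending at each element is: 25→1, 13→1, 16→2, 19→3, 3→1, 11→2, 23→4, 3→1, 25→5, 2→1, 17→3, 6→2, 11→3.
So the longest increasing subsequence has length 5, e.g. 13, 16, 19, 23, 25.

5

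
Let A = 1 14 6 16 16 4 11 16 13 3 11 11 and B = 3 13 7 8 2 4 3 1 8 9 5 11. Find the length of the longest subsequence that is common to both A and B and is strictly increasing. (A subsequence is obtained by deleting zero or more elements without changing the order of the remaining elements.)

2

For each value that appears in both, track the longest common increasing run ending there.
The best achievable length is 2; one witness is 4, 11 (A-positions 6,7, B-positions 6,12).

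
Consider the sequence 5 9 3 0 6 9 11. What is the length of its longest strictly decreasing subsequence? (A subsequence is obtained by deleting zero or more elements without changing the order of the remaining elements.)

Let dp[i] be the longest decreasing subsequence ending at position i. Then dp = [1, 1, 2, 3, 2, 1, 1].
The maximum is 3; one witness is 5, 3, 0 at positions 1,3,4.

3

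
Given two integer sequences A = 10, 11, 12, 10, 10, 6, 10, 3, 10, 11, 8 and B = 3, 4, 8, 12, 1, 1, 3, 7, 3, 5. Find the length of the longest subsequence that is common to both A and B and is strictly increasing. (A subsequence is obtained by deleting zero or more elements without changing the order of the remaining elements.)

For each value that appears in both, track the longest common increasing run ending there.
The best achievable length is 2; one witness is 3, 8 (A-positions 8,11, B-positions 1,3).

2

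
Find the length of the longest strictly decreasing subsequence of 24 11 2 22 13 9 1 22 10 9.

5

Scanning left to right, the best length ending at each element is: 24→1, 11→2, 2→3, 22→2, 13→3, 9→4, 1→5, 22→2, 10→4, 9→5.
So the longest decreasing subsequence has length 5, e.g. 24, 22, 13, 9, 1.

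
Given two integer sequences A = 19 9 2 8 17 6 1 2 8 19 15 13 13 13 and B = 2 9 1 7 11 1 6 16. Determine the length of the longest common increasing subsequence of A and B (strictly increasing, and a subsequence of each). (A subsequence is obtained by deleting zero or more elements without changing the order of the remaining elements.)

For each value that appears in both, track the longest common increasing run ending there.
The best achievable length is 2; one witness is 2, 6 (A-positions 3,6, B-positions 1,7).

2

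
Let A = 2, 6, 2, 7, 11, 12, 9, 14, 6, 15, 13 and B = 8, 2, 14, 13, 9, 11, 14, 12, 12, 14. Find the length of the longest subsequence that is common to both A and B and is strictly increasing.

A longest common strictly increasing subsequence is 2, 11, 12, 14 (length 4); it appears in order in both A and B, and no longer such subsequence exists.

4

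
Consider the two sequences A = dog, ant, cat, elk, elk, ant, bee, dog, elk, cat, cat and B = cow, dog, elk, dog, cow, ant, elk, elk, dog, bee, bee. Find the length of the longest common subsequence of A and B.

5

Backtracking the LCS table gives one alignment: dog (A1,B4) → ant (A2,B6) → elk (A4,B7) → elk (A5,B8) → bee (A7,B11).
So the longest common subsequence has length 5.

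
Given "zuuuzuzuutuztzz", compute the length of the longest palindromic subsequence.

11

One longest palindromic subsequence is zuuuzuzuuuz (positions 1,2,3,4,5,6,7,8,9,11,15); it reads the same forward and backward, and the interval DP gives dp[1][15] = 11.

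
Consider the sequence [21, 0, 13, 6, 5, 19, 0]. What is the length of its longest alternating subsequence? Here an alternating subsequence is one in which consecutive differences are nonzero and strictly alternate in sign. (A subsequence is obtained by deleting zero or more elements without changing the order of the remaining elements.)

6

Track the best alternating length ending on an up-step vs a down-step at each position: up/down = 1/1, 1/2, 3/2, 3/4, 3/4, 5/2, 1/6.
The maximum over both is 6; one such subsequence is 21, 0, 13, 6, 19, 0.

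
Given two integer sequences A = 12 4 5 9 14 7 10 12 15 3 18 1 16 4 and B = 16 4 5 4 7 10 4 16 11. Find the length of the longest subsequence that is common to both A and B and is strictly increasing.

A longest common strictly increasing subsequence is 4, 5, 7, 10, 16 (length 5); it appears in order in both A and B, and no longer such subsequence exists.

5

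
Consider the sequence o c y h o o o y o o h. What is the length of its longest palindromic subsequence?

Using dp[i][j] = 2 + dp[i+1][j−1] if the ends match, else max(dp[i+1][j], dp[i][j−1]):
dp[1][11] = 7. A witness is hooyooh at positions 4,5,6,8,9,10,11.

7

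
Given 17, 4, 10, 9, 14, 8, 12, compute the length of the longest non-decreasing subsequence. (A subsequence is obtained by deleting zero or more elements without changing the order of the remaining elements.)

3

One longest non-decreasing subsequence is 4, 10, 14 (positions 2,3,5), of length 3; no longer one exists.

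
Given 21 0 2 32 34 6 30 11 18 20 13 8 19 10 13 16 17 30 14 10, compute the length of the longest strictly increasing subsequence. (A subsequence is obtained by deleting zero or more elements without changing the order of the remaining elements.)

9

One longest increasing subsequence is 0, 2, 6, 8, 10, 13, 16, 17, 30 (positions 2,3,6,12,14,15,16,17,18), of length 9; no longer one exists.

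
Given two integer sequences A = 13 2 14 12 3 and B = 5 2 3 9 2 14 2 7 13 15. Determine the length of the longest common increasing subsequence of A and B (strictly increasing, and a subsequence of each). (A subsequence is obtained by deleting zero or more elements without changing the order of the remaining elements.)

2

For each value that appears in both, track the longest common increasing run ending there.
The best achievable length is 2; one witness is 2, 3 (A-positions 2,5, B-positions 2,3).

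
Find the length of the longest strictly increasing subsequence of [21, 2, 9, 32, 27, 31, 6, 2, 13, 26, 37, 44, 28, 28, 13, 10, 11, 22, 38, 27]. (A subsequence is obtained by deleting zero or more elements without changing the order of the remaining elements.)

6

Scanning left to right, the best length ending at each element is: 21→1, 2→1, 9→2, 32→3, 27→3, 31→4, 6→2, 2→1, 13→3, 26→4, 37→5, 44→6, 28→5, 28→5, 13→3, 10→3, 11→4, 22→5, 38→6, 27→6.
So the longest increasing subsequence has length 6, e.g. 2, 9, 27, 31, 37, 44.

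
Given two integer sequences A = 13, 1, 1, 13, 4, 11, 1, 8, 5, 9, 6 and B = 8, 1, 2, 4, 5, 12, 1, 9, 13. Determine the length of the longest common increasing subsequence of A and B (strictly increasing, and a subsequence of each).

For each value that appears in both, track the longest common increasing run ending there.
The best achievable length is 4; one witness is 1, 4, 5, 9 (A-positions 2,5,9,10, B-positions 2,4,5,8).

4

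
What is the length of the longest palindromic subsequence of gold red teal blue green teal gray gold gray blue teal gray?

One longest palindromic subsequence is teal blue gray gold gray blue teal (positions 3,4,7,8,9,10,11); it reads the same forward and backward, and the interval DP gives dp[1][12] = 7.

7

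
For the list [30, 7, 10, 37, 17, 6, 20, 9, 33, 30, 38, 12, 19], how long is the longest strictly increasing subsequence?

Let dp[i] be the longest increasing subsequence ending at position i. Then dp = [1, 1, 2, 3, 3, 1, 4, 2, 5, 5, 6, 3, 4].
The maximum is 6; one witness is 7, 10, 17, 20, 33, 38 at positions 2,3,5,7,9,11.

6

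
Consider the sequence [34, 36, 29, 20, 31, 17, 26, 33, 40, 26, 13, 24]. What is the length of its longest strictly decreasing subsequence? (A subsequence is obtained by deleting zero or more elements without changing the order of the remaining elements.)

5

Let dp[i] be the longest decreasing subsequence ending at position i. Then dp = [1, 1, 2, 3, 2, 4, 3, 2, 1, 3, 5, 4].
The maximum is 5; one witness is 34, 29, 20, 17, 13 at positions 1,3,4,6,11.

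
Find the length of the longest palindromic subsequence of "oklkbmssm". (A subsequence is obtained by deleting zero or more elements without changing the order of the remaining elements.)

4

Using dp[i][j] = 2 + dp[i+1][j−1] if the ends match, else max(dp[i+1][j], dp[i][j−1]):
dp[1][9] = 4. A witness is mssm at positions 6,7,8,9.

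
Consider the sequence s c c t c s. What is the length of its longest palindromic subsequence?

One longest palindromic subsequence is sctcs (positions 1,2,4,5,6); it reads the same forward and backward, and the interval DP gives dp[1][6] = 5.

5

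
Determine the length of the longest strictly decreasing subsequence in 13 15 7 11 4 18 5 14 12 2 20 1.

5

Let dp[i] be the longest decreasing subsequence ending at position i. Then dp = [1, 1, 2, 2, 3, 1, 3, 2, 3, 4, 1, 5].
The maximum is 5; one witness is 13, 7, 4, 2, 1 at positions 1,3,5,10,12.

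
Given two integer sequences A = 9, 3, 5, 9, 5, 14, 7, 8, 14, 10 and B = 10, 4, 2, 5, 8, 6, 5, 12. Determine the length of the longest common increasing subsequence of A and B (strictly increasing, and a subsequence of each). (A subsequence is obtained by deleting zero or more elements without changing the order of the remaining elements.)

2

For each value that appears in both, track the longest common increasing run ending there.
The best achievable length is 2; one witness is 5, 8 (A-positions 3,8, B-positions 4,5).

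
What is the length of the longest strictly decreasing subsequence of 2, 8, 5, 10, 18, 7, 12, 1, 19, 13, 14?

Scanning left to right, the best length ending at each element is: 2→1, 8→1, 5→2, 10→1, 18→1, 7→2, 12→2, 1→3, 19→1, 13→2, 14→2.
So the longest decreasing subsequence has length 3, e.g. 8, 5, 1.

3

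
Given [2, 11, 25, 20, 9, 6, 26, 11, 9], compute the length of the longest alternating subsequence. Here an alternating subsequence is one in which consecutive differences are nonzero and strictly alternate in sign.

Track the best alternating length ending on an up-step vs a down-step at each position: up/down = 1/1, 2/1, 2/1, 2/3, 2/3, 2/3, 4/1, 4/5, 4/5.
The maximum over both is 5; one such subsequence is 2, 25, 20, 26, 11.

5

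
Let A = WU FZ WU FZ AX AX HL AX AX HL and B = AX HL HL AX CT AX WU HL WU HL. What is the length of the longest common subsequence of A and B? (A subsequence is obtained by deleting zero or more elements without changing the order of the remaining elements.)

5

A longest common subsequence is AX, HL, AX, AX, HL (length 5); the LCS DP confirms no longer common subsequence exists.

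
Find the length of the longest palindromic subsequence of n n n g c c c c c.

One longest palindromic subsequence is ccccc (positions 5,6,7,8,9); it reads the same forward and backward, and the interval DP gives dp[1][9] = 5.

5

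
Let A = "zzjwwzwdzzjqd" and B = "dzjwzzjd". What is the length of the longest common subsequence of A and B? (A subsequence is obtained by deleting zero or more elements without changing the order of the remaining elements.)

7

Backtracking the LCS table gives one alignment: z (A2,B2) → j (A3,B3) → w (A7,B4) → z (A9,B5) → z (A10,B6) → j (A11,B7) → d (A13,B8).
So the longest common subsequence has length 7.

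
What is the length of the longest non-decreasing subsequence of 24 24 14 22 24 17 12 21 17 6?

3

Scanning left to right, the best length ending at each element is: 24→1, 24→2, 14→1, 22→2, 24→3, 17→2, 12→1, 21→3, 17→3, 6→1.
So the longest non-decreasing subsequence has length 3, e.g. 24, 24, 24.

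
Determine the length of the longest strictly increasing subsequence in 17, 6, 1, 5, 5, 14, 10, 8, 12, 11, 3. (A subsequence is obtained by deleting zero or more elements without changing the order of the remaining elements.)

Scanning left to right, the best length ending at each element is: 17→1, 6→1, 1→1, 5→2, 5→2, 14→3, 10→3, 8→3, 12→4, 11→4, 3→2.
So the longest increasing subsequence has length 4, e.g. 1, 5, 10, 12.

4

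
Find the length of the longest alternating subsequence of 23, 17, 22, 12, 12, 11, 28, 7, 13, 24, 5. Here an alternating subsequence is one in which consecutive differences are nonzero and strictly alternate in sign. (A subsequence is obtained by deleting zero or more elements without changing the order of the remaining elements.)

A longest alternating subsequence is 23, 17, 22, 12, 28, 7, 13, 5 (positions 1,2,3,4,7,8,9,11); its 7 consecutive differences strictly alternate in sign, and length 8 is optimal.

8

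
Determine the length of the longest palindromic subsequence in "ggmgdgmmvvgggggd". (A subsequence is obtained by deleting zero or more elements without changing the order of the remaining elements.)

Using dp[i][j] = 2 + dp[i+1][j−1] if the ends match, else max(dp[i+1][j], dp[i][j−1]):
dp[1][16] = 10. A witness is ggggvvgggg at positions 1,2,4,6,9,10,12,13,14,15.

10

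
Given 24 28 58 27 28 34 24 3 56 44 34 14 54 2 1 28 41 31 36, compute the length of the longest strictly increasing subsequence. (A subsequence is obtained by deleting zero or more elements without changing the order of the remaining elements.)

6

One longest increasing subsequence is 24, 27, 28, 34, 44, 54 (positions 1,4,5,6,10,13), of length 6; no longer one exists.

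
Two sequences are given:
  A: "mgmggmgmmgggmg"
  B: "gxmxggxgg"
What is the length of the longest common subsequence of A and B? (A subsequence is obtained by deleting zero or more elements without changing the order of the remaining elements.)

Backtracking the LCS table gives one alignment: g (A2,B1) → m (A3,B3) → g (A4,B5) → g (A5,B6) → g (A12,B8) → g (A14,B9).
So the longest common subsequence has length 6.

6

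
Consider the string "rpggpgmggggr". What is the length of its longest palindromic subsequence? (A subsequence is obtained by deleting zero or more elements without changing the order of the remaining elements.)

9

One longest palindromic subsequence is rgggggggr (positions 1,3,4,6,8,9,10,11,12); it reads the same forward and backward, and the interval DP gives dp[1][12] = 9.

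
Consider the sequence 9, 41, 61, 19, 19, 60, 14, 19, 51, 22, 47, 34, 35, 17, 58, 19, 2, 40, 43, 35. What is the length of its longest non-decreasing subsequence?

9

Let dp[i] be the longest non-decreasing subsequence ending at position i. Then dp = [1, 2, 3, 2, 3, 4, 2, 4, 5, 5, 6, 6, 7, 3, 8, 5, 1, 8, 9, 8].
The maximum is 9; one witness is 9, 19, 19, 19, 22, 34, 35, 40, 43 at positions 1,4,5,8,10,12,13,18,19.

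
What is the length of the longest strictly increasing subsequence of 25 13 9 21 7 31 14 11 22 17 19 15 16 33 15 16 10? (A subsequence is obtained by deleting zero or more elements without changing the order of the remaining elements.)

5

Scanning left to right, the best length ending at each element is: 25→1, 13→1, 9→1, 21→2, 7→1, 31→3, 14→2, 11→2, 22→3, 17→3, 19→4, 15→3, 16→4, 33→5, 15→3, 16→4, 10→2.
So the longest increasing subsequence has length 5, e.g. 13, 14, 17, 19, 33.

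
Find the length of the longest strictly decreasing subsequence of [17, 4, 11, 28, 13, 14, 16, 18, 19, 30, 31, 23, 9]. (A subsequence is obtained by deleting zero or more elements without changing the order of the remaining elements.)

Let dp[i] be the longest decreasing subsequence ending at position i. Then dp = [1, 2, 2, 1, 2, 2, 2, 2, 2, 1, 1, 2, 3].
The maximum is 3; one witness is 17, 11, 9 at positions 1,3,13.

3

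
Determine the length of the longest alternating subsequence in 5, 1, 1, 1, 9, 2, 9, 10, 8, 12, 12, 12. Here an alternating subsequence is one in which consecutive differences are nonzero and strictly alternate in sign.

7

A longest alternating subsequence is 5, 1, 9, 2, 9, 8, 12 (positions 1,2,5,6,7,9,10); its 6 consecutive differences strictly alternate in sign, and length 7 is optimal.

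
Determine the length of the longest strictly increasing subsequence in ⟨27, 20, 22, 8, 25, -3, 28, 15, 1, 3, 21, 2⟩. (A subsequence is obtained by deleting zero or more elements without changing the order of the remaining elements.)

4

Scanning left to right, the best length ending at each element is: 27→1, 20→1, 22→2, 8→1, 25→3, -3→1, 28→4, 15→2, 1→2, 3→3, 21→4, 2→3.
So the longest increasing subsequence has length 4, e.g. 20, 22, 25, 28.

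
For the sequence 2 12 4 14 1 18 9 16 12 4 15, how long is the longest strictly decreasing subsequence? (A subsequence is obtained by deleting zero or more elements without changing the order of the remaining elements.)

One longest decreasing subsequence is 18, 16, 12, 4 (positions 6,8,9,10), of length 4; no longer one exists.

4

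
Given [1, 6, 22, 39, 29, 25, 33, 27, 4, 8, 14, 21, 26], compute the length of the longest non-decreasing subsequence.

Scanning left to right, the best length ending at each element is: 1→1, 6→2, 22→3, 39→4, 29→4, 25→4, 33→5, 27→5, 4→2, 8→3, 14→4, 21→5, 26→6.
So the longest non-decreasing subsequence has length 6, e.g. 1, 6, 8, 14, 21, 26.

6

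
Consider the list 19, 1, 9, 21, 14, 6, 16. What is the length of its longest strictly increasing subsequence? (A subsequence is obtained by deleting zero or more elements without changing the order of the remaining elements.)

One longest increasing subsequence is 1, 9, 14, 16 (positions 2,3,5,7), of length 4; no longer one exists.

4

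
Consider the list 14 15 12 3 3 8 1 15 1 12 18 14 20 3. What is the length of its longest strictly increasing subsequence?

Let dp[i] be the longest increasing subsequence ending at position i. Then dp = [1, 2, 1, 1, 1, 2, 1, 3, 1, 3, 4, 4, 5, 2].
The maximum is 5; one witness is 3, 8, 15, 18, 20 at positions 4,6,8,11,13.

5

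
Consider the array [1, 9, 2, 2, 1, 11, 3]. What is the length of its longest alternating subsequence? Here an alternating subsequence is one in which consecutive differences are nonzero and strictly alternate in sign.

Track the best alternating length ending on an up-step vs a down-step at each position: up/down = 1/1, 2/1, 2/3, 2/3, 1/3, 4/1, 4/5.
The maximum over both is 5; one such subsequence is 1, 9, 2, 11, 3.

5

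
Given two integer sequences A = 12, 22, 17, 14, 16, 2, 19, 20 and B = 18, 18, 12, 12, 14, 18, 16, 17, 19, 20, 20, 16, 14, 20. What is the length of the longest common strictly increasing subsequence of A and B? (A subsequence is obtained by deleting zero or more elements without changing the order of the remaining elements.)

5

For each value that appears in both, track the longest common increasing run ending there.
The best achievable length is 5; one witness is 12, 14, 16, 19, 20 (A-positions 1,4,5,7,8, B-positions 3,5,7,9,10).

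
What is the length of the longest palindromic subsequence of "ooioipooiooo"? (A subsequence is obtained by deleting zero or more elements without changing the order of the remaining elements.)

Using dp[i][j] = 2 + dp[i+1][j−1] if the ends match, else max(dp[i+1][j], dp[i][j−1]):
dp[1][12] = 10. A witness is oooiooiooo at positions 1,2,4,5,7,8,9,10,11,12.

10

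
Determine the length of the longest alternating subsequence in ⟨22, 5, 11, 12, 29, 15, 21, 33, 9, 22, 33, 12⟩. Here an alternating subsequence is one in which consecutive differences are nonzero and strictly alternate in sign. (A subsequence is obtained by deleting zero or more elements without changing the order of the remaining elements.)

8

A longest alternating subsequence is 22, 5, 29, 15, 21, 9, 22, 12 (positions 1,2,5,6,7,9,10,12); its 7 consecutive differences strictly alternate in sign, and length 8 is optimal.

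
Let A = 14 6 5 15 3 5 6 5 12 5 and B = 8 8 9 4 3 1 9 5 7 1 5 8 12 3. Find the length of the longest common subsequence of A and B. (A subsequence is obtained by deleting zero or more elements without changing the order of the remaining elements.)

Backtracking the LCS table gives one alignment: 3 (A5,B5) → 5 (A6,B8) → 5 (A8,B11) → 12 (A9,B13).
So the longest common subsequence has length 4.

4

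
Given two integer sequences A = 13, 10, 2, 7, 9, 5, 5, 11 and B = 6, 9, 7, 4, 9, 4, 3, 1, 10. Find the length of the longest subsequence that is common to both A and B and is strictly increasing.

2

A longest common strictly increasing subsequence is 7, 9 (length 2); it appears in order in both A and B, and no longer such subsequence exists.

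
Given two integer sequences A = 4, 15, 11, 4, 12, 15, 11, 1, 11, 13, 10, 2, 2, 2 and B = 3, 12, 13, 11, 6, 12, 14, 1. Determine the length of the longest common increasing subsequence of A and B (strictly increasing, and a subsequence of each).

For each value that appears in both, track the longest common increasing run ending there.
The best achievable length is 2; one witness is 12, 13 (A-positions 5,10, B-positions 2,3).

2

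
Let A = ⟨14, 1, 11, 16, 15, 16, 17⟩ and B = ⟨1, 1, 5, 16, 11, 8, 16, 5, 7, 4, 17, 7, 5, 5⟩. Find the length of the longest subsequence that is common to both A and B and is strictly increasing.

A longest common strictly increasing subsequence is 1, 11, 16, 17 (length 4); it appears in order in both A and B, and no longer such subsequence exists.

4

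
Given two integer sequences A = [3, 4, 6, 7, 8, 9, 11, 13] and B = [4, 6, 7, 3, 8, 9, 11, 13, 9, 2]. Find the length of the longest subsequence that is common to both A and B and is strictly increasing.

A longest common strictly increasing subsequence is 4, 6, 7, 8, 9, 11, 13 (length 7); it appears in order in both A and B, and no longer such subsequence exists.

7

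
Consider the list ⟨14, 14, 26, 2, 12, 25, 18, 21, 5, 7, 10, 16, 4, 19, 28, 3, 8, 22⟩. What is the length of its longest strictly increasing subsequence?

Let dp[i] be the longest increasing subsequence ending at position i. Then dp = [1, 1, 2, 1, 2, 3, 3, 4, 2, 3, 4, 5, 2, 6, 7, 2, 4, 7].
The maximum is 7; one witness is 2, 5, 7, 10, 16, 19, 28 at positions 4,9,10,11,12,14,15.

7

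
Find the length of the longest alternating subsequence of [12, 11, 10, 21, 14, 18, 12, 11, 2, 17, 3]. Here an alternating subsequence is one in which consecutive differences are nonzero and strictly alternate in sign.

A longest alternating subsequence is 12, 11, 21, 14, 18, 12, 17, 3 (positions 1,2,4,5,6,7,10,11); its 7 consecutive differences strictly alternate in sign, and length 8 is optimal.

8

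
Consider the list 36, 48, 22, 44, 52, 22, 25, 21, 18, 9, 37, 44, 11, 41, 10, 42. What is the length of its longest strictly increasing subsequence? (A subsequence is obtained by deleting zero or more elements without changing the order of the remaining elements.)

Let dp[i] be the longest increasing subsequence ending at position i. Then dp = [1, 2, 1, 2, 3, 1, 2, 1, 1, 1, 3, 4, 2, 4, 2, 5].
The maximum is 5; one witness is 22, 25, 37, 41, 42 at positions 3,7,11,14,16.

5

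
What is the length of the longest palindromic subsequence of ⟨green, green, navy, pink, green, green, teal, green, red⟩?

5

Using dp[i][j] = 2 + dp[i+1][j−1] if the ends match, else max(dp[i+1][j], dp[i][j−1]):
dp[1][9] = 5. A witness is green green green green green at positions 1,2,5,6,8.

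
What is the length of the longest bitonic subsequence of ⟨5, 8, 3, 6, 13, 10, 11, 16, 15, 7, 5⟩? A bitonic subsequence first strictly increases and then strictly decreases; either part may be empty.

8

Let inc[i] be the LIS ending at i and dec[i] the longest strictly decreasing subsequence starting at i. inc = [1, 2, 1, 2, 3, 3, 4, 5, 5, 3, 2], dec = [2, 3, 1, 2, 4, 3, 3, 4, 3, 2, 1].
max_i inc[i]+dec[i]−1 = 8, with one witness 5, 8, 10, 11, 16, 15, 7, 5.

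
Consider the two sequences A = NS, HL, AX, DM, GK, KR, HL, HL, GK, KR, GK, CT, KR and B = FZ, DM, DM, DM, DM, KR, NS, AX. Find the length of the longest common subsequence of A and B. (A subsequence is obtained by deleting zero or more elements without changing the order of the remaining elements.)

A longest common subsequence is NS, AX (length 2); the LCS DP confirms no longer common subsequence exists.

2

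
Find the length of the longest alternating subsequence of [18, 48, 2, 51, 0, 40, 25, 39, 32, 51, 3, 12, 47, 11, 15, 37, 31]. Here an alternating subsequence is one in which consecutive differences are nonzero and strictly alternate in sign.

A longest alternating subsequence is 18, 48, 2, 51, 0, 40, 25, 39, 32, 51, 3, 12, 11, 37, 31 (positions 1,2,3,4,5,6,7,8,9,10,11,12,14,16,17); its 14 consecutive differences strictly alternate in sign, and length 15 is optimal.

15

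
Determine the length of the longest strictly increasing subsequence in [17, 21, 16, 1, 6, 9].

3

Let dp[i] be the longest increasing subsequence ending at position i. Then dp = [1, 2, 1, 1, 2, 3].
The maximum is 3; one witness is 1, 6, 9 at positions 4,5,6.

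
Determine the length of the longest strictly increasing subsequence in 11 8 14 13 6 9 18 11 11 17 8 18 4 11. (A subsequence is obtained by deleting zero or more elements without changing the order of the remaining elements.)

One longest increasing subsequence is 8, 9, 11, 17, 18 (positions 2,6,8,10,12), of length 5; no longer one exists.

5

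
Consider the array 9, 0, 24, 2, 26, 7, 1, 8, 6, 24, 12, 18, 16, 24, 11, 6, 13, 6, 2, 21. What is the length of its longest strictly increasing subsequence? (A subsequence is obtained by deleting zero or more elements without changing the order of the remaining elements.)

7

One longest increasing subsequence is 0, 2, 7, 8, 12, 18, 24 (positions 2,4,6,8,11,12,14), of length 7; no longer one exists.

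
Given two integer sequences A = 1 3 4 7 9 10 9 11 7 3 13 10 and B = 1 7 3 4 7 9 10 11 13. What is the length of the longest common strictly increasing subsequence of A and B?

For each value that appears in both, track the longest common increasing run ending there.
The best achievable length is 8; one witness is 1, 3, 4, 7, 9, 10, 11, 13 (A-positions 1,2,3,4,5,6,8,11, B-positions 1,3,4,5,6,7,8,9).

8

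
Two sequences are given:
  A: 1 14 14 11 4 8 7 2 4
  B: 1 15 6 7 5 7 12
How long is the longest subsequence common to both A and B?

2

A longest common subsequence is 1, 7 (length 2); the LCS DP confirms no longer common subsequence exists.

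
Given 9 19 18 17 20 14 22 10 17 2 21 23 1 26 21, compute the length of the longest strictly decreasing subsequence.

One longest decreasing subsequence is 19, 18, 17, 14, 10, 2, 1 (positions 2,3,4,6,8,10,13), of length 7; no longer one exists.

7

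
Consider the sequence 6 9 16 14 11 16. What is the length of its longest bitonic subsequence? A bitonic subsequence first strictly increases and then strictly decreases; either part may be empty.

5

One longest bitonic subsequence is 6, 9, 16, 14, 11 (positions 1,2,3,4,5): it rises to 16 then falls. Length 5 is optimal.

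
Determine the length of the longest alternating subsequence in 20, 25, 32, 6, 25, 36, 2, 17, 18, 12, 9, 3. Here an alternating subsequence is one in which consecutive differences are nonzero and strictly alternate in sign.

7

Track the best alternating length ending on an up-step vs a down-step at each position: up/down = 1/1, 2/1, 2/1, 1/3, 4/3, 4/1, 1/5, 6/5, 6/5, 6/7, 6/7, 6/7.
The maximum over both is 7; one such subsequence is 20, 25, 6, 25, 2, 17, 12.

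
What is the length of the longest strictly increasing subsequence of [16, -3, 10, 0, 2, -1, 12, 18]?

5

Let dp[i] be the longest increasing subsequence ending at position i. Then dp = [1, 1, 2, 2, 3, 2, 4, 5].
The maximum is 5; one witness is -3, 0, 2, 12, 18 at positions 2,4,5,7,8.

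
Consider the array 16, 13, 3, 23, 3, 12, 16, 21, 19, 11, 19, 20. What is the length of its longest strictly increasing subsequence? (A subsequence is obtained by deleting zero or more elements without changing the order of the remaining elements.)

Let dp[i] be the longest increasing subsequence ending at position i. Then dp = [1, 1, 1, 2, 1, 2, 3, 4, 4, 2, 4, 5].
The maximum is 5; one witness is 3, 12, 16, 19, 20 at positions 3,6,7,9,12.

5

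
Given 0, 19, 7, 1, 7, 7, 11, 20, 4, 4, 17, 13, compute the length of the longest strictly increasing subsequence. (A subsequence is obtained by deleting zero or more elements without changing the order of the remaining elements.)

Let dp[i] be the longest increasing subsequence ending at position i. Then dp = [1, 2, 2, 2, 3, 3, 4, 5, 3, 3, 5, 5].
The maximum is 5; one witness is 0, 1, 7, 11, 20 at positions 1,4,5,7,8.

5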